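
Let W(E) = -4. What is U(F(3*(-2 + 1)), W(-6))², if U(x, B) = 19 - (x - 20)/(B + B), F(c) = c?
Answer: 16641/64 ≈ 260.02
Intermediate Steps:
U(x, B) = 19 - (-20 + x)/(2*B)
U(F(3*(-2 + 1)), W(-6))² = ((½)*(20 - 3*(-2 + 1) + 38*(-4))/(-4))² = ((½)*(-¼)*(20 - 3*(-1) - 152))² = ((½)*(-¼)*(20 - 1*(-3) - 152))² = ((½)*(-¼)*(20 + 3 - 152))² = ((½)*(-¼)*(-129))² = (129/8)² = 16641/64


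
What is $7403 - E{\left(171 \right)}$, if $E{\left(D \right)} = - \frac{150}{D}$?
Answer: $\frac{422021}{57} \approx 7403.9$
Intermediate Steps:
$7403 - E{\left(171 \right)} = 7403 - - \frac{150}{171} = 7403 - \left(-150\right) \frac{1}{171} = 7403 - - \frac{50}{57} = 7403 + \frac{50}{57} = \frac{422021}{57}$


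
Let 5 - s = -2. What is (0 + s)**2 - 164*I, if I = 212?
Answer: -34719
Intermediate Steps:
s = 7 (s = 5 - 1*(-2) = 5 + 2 = 7)
(0 + s)**2 - 164*I = (0 + 7)**2 - 164*212 = 7**2 - 34768 = 49 - 34768 = -34719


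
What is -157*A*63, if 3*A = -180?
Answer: 593460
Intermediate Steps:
A = -60 (A = (⅓)*(-180) = -60)
-157*A*63 = -157*(-60)*63 = 9420*63 = 593460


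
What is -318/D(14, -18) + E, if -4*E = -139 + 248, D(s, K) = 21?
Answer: -1187/28 ≈ -42.393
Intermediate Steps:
E = -109/4 (E = -(-139 + 248)/4 = -1/4*109 = -109/4 ≈ -27.250)
-318/D(14, -18) + E = -318/21 - 109/4 = -318*1/21 - 109/4 = -106/7 - 109/4 = -1187/28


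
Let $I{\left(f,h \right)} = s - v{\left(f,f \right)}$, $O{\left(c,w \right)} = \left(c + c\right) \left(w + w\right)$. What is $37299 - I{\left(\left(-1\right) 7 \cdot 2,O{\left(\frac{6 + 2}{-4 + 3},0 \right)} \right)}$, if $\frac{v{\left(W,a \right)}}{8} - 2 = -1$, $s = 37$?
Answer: $37270$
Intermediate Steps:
$v{\left(W,a \right)} = 8$ ($v{\left(W,a \right)} = 16 + 8 \left(-1\right) = 16 - 8 = 8$)
$O{\left(c,w \right)} = 4 c w$ ($O{\left(c,w \right)} = 2 c 2 w = 4 c w$)
$I{\left(f,h \right)} = 29$ ($I{\left(f,h \right)} = 37 - 8 = 29$)
$37299 - I{\left(\left(-1\right) 7 \cdot 2,O{\left(\frac{6 + 2}{-4 + 3},0 \right)} \right)} = 37299 - 29 = 37270$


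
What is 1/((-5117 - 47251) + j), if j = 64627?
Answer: 1/12259 ≈ 8.1573e-5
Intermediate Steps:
1/((-5117 - 47251) + j) = 1/((-5117 - 47251) + 64627) = 1/(-52368 + 64627) = 1/12259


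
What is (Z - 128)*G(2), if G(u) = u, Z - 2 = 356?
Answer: 460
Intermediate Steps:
Z = 358 (Z = 2 + 356 = 358)
(Z - 128)*G(2) = (358 - 128)*2 = 230*2 = 460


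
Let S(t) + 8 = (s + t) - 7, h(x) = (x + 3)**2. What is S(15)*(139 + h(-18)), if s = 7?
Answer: 2548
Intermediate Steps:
h(x) = (3 + x)**2
S(t) = -8 + t (S(t) = -8 + ((7 + t) - 7) = -8 + t)
S(15)*(139 + h(-18)) = (-8 + 15)*(139 + (3 - 18)**2) = 7*(139 + (-15)**2) = 7*(139 + 225) = 7*364 = 2548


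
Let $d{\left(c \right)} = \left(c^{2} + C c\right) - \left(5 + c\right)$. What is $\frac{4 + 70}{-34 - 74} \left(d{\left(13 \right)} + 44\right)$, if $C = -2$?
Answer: $- \frac{6253}{54} \approx -115.8$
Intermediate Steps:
$d{\left(c \right)} = -5 + c^{2} - 3 c$ ($d{\left(c \right)} = \left(c^{2} - 2 c\right) - \left(5 + c\right) = -5 + c^{2} - 3 c$)
$\frac{4 + 70}{-34 - 74} \left(d{\left(13 \right)} + 44\right) = \frac{4 + 70}{-34 - 74} \left(\left(-5 + 13^{2} - 39\right) + 44\right) = \frac{74}{-108} \left(\left(-5 + 169 - 39\right) + 44\right) = 74 \left(- \frac{1}{108}\right) \left(125 + 44\right) = \left(- \frac{37}{54}\right) 169 = - \frac{6253}{54}$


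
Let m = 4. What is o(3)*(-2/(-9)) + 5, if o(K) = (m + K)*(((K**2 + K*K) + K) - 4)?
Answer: 283/9 ≈ 31.444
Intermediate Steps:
o(K) = (4 + K)*(-4 + K + 2*K**2) (o(K) = (4 + K)*(((K**2 + K*K) + K) - 4) = (4 + K)*(((K**2 + K**2) + K) - 4) = (4 + K)*((2*K**2 + K) - 4) = (4 + K)*((K + 2*K**2) - 4) = (4 + K)*(-4 + K + 2*K**2))
o(3)*(-2/(-9)) + 5 = (-16 + 2*3**3 + 9*3**2)*(-2/(-9)) + 5 = (-16 + 2*27 + 9*9)*(-2*(-1/9)) + 5 = (-16 + 54 + 81)*(2/9) + 5 = 119*(2/9) + 5 = 238/9 + 5 = 283/9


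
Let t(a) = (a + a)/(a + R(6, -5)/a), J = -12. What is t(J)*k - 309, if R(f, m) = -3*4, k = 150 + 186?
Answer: 4665/11 ≈ 424.09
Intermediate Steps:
k = 336
R(f, m) = -12
t(a) = 2*a/(a - 12/a) (t(a) = (a + a)/(a - 12/a) = (2*a)/(a - 12/a) = 2*a/(a - 12/a))
t(J)*k - 309 = (2*(-12)²/(-12 + (-12)²))*336 - 309 = (2*144/(-12 + 144))*336 - 309 = (2*144/132)*336 - 309 = (2*144*(1/132))*336 - 309 = (24/11)*336 - 309 = 8064/11 - 309 = 4665/11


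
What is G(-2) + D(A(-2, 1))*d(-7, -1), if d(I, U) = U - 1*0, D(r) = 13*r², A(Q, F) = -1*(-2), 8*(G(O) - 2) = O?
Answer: -201/4 ≈ -50.250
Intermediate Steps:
G(O) = 2 + O/8
A(Q, F) = 2
d(I, U) = U (d(I, U) = U + 0 = U)
G(-2) + D(A(-2, 1))*d(-7, -1) = (2 + (⅛)*(-2)) + (13*2²)*(-1) = (2 - ¼) + (13*4)*(-1) = 7/4 + 52*(-1) = 7/4 - 52 = -201/4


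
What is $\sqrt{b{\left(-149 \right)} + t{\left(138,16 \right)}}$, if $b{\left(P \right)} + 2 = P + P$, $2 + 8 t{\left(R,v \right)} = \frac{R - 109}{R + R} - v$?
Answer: $\frac{i \sqrt{92092782}}{552} \approx 17.385 i$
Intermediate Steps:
$t{\left(R,v \right)} = - \frac{1}{4} - \frac{v}{8} + \frac{-109 + R}{16 R}$ ($t{\left(R,v \right)} = - \frac{1}{4} + \frac{\frac{R - 109}{R + R} - v}{8} = - \frac{1}{4} + \frac{\frac{-109 + R}{2 R} - v}{8} = - \frac{1}{4} + \frac{- v + \frac{-109 + R}{2 R}}{8} = - \frac{1}{4} - \left(\frac{v}{8} - \frac{-109 + R}{16 R}\right) = - \frac{1}{4} - \frac{v}{8} + \frac{-109 + R}{16 R}$)
$b{\left(P \right)} = -2 + 2 P$ ($b{\left(P \right)} = -2 + \left(P + P\right) = -2 + 2 P$)
$\sqrt{b{\left(-149 \right)} + t{\left(138,16 \right)}} = \sqrt{\left(-2 + 2 \left(-149\right)\right) + \frac{-109 - 138 \left(3 + 2 \cdot 16\right)}{16 \cdot 138}} = \sqrt{\left(-2 - 298\right) + \frac{1}{16} \cdot \frac{1}{138} \left(-109 - 138 \left(3 + 32\right)\right)} = \sqrt{-300 + \frac{1}{16} \cdot \frac{1}{138} \left(-109 - 138 \cdot 35\right)} = \sqrt{-300 + \frac{1}{16} \cdot \frac{1}{138} \left(-109 - 4830\right)} = \sqrt{-300 + \frac{1}{16} \cdot \frac{1}{138} \left(-4939\right)} = \sqrt{-300 - \frac{4939}{2208}} = \sqrt{- \frac{667339}{2208}} = \frac{i \sqrt{92092782}}{552}$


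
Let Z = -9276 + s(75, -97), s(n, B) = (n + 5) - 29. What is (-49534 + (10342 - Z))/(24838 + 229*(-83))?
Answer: -4281/833 ≈ -5.1393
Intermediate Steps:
s(n, B) = -24 + n (s(n, B) = (5 + n) - 29 = -24 + n)
Z = -9225 (Z = -9276 + (-24 + 75) = -9276 + 51 = -9225)
(-49534 + (10342 - Z))/(24838 + 229*(-83)) = (-49534 + (10342 - 1*(-9225)))/(24838 + 229*(-83)) = (-49534 + (10342 + 9225))/(24838 - 19007) = (-49534 + 19567)/5831 = -29967*1/5831 = -4281/833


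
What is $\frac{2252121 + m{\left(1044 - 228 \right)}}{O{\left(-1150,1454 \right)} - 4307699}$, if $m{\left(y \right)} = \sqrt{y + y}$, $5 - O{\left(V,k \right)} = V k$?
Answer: $- \frac{2252121}{2635594} - \frac{2 \sqrt{102}}{1317797} \approx -0.85452$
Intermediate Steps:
$O{\left(V,k \right)} = 5 - V k$
$m{\left(y \right)} = \sqrt{2} \sqrt{y}$ ($m{\left(y \right)} = \sqrt{2 y} = \sqrt{2} \sqrt{y}$)
$\frac{2252121 + m{\left(1044 - 228 \right)}}{O{\left(-1150,1454 \right)} - 4307699} = \frac{2252121 + \sqrt{2} \sqrt{1044 - 228}}{\left(5 - \left(-1150\right) 1454\right) - 4307699} = \frac{2252121 + \sqrt{2} \sqrt{1044 - 228}}{\left(5 + 1672100\right) - 4307699} = \frac{2252121 + \sqrt{2} \sqrt{816}}{1672105 - 4307699} = \frac{2252121 + \sqrt{2} \cdot 4 \sqrt{51}}{-2635594} = \left(2252121 + 4 \sqrt{102}\right) \left(- \frac{1}{2635594}\right) = - \frac{2252121}{2635594} - \frac{2 \sqrt{102}}{1317797}$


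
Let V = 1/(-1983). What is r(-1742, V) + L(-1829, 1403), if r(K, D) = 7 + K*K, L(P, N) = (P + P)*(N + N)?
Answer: -7229777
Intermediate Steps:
L(P, N) = 4*N*P (L(P, N) = (2*P)*(2*N) = 4*N*P)
V = -1/1983 ≈ -0.00050429
r(K, D) = 7 + K**2
r(-1742, V) + L(-1829, 1403) = (7 + (-1742)**2) + 4*1403*(-1829) = (7 + 3034564) - 10264348 = 3034571 - 10264348 = -7229777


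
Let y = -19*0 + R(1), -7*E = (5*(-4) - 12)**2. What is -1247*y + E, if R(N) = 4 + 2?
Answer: -53398/7 ≈ -7628.3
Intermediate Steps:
R(N) = 6
E = -1024/7 (E = -(5*(-4) - 12)**2/7 = -(-20 - 12)**2/7 = -1/7*(-32)**2 = -1/7*1024 = -1024/7 ≈ -146.29)
y = 6 (y = -19*0 + 6 = 0 + 6 = 6)
-1247*y + E = -1247*6 - 1024/7 = -7482 - 1024/7 = -53398/7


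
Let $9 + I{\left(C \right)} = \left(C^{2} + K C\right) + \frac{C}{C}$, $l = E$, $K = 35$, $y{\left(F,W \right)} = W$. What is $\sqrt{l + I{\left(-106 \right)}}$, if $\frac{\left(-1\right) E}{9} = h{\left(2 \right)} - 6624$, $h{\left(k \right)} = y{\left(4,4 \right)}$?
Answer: $\sqrt{67098} \approx 259.03$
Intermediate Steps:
$h{\left(k \right)} = 4$
$E = 59580$ ($E = - 9 \left(4 - 6624\right) = \left(-9\right) \left(-6620\right) = 59580$)
$l = 59580$
$I{\left(C \right)} = -8 + C^{2} + 35 C$ ($I{\left(C \right)} = -9 + \left(\left(C^{2} + 35 C\right) + \frac{C}{C}\right) = -9 + \left(\left(C^{2} + 35 C\right) + 1\right) = -9 + \left(1 + C^{2} + 35 C\right) = -8 + C^{2} + 35 C$)
$\sqrt{l + I{\left(-106 \right)}} = \sqrt{59580 + \left(-8 + \left(-106\right)^{2} + 35 \left(-106\right)\right)} = \sqrt{59580 - -7518} = \sqrt{59580 + 7518} = \sqrt{67098}$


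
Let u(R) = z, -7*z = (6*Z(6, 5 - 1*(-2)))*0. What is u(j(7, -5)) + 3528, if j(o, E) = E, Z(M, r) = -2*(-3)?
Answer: 3528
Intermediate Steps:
Z(M, r) = 6
z = 0 (z = -6*6*0/7 = -36*0/7 = -⅐*0 = 0)
u(R) = 0
u(j(7, -5)) + 3528 = 0 + 3528 = 3528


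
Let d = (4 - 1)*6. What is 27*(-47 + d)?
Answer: -783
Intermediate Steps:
d = 18 (d = 3*6 = 18)
27*(-47 + d) = 27*(-47 + 18) = 27*(-29) = -783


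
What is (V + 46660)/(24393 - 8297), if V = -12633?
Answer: 34027/16096 ≈ 2.1140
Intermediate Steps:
(V + 46660)/(24393 - 8297) = (-12633 + 46660)/(24393 - 8297) = 34027/16096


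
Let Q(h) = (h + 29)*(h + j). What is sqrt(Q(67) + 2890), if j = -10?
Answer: sqrt(8362) ≈ 91.444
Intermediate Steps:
Q(h) = (-10 + h)*(29 + h) (Q(h) = (h + 29)*(h - 10) = (29 + h)*(-10 + h) = (-10 + h)*(29 + h))
sqrt(Q(67) + 2890) = sqrt((-290 + 67**2 + 19*67) + 2890) = sqrt((-290 + 4489 + 1273) + 2890) = sqrt(5472 + 2890) = sqrt(8362)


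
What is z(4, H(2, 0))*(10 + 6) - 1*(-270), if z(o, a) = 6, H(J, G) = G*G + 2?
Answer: 366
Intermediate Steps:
H(J, G) = 2 + G² (H(J, G) = G² + 2 = 2 + G²)
z(4, H(2, 0))*(10 + 6) - 1*(-270) = 6*(10 + 6) - 1*(-270) = 6*16 + 270 = 96 + 270 = 366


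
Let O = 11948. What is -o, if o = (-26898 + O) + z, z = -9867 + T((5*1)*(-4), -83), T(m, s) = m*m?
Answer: 24417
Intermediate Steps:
T(m, s) = m²
z = -9467 (z = -9867 + ((5*1)*(-4))² = -9867 + (5*(-4))² = -9867 + (-20)² = -9867 + 400 = -9467)
o = -24417 (o = (-26898 + 11948) - 9467 = -14950 - 9467 = -24417)
-o = -1*(-24417) = 24417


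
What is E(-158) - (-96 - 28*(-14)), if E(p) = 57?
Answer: -239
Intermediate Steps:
E(-158) - (-96 - 28*(-14)) = 57 - (-96 - 28*(-14)) = 57 - (-96 + 392) = 57 - 1*296 = 57 - 296 = -239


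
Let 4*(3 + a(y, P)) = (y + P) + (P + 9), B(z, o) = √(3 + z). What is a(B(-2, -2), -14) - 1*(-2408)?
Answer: 4801/2 ≈ 2400.5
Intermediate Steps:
a(y, P) = -¾ + P/2 + y/4 (a(y, P) = -3 + ((y + P) + (P + 9))/4 = -3 + ((P + y) + (9 + P))/4 = -3 + (9 + y + 2*P)/4 = -3 + (9/4 + P/2 + y/4) = -¾ + P/2 + y/4)
a(B(-2, -2), -14) - 1*(-2408) = (-¾ + (½)*(-14) + √(3 - 2)/4) - 1*(-2408) = (-¾ - 7 + √1/4) + 2408 = (-¾ - 7 + (¼)*1) + 2408 = (-¾ - 7 + ¼) + 2408 = -15/2 + 2408 = 4801/2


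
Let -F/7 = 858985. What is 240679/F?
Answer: -240679/6012895 ≈ -0.040027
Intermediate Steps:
F = -6012895 (F = -7*858985 = -6012895)
240679/F = 240679/(-6012895) = 240679*(-1/6012895) = -240679/6012895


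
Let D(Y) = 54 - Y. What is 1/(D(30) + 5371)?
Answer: 1/5395 ≈ 0.00018536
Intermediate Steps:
1/(D(30) + 5371) = 1/((54 - 1*30) + 5371) = 1/((54 - 30) + 5371) = 1/(24 + 5371) = 1/5395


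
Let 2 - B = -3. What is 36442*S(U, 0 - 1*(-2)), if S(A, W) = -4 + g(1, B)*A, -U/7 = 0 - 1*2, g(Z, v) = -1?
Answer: -655956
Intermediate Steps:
B = 5 (B = 2 - 1*(-3) = 2 + 3 = 5)
U = 14 (U = -7*(0 - 1*2) = -7*(0 - 2) = -7*(-2) = 14)
S(A, W) = -4 - A
36442*S(U, 0 - 1*(-2)) = 36442*(-4 - 1*14) = 36442*(-4 - 14) = 36442*(-18) = -655956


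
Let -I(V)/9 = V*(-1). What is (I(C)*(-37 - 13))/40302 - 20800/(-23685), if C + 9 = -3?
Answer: 10735340/10606143 ≈ 1.0122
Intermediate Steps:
C = -12 (C = -9 - 3 = -12)
I(V) = 9*V (I(V) = -9*V*(-1) = -(-9)*V = 9*V)
(I(C)*(-37 - 13))/40302 - 20800/(-23685) = ((9*(-12))*(-37 - 13))/40302 - 20800/(-23685) = -108*(-50)*(1/40302) - 20800*(-1/23685) = 5400*(1/40302) + 4160/4737 = 300/2239 + 4160/4737 = 10735340/10606143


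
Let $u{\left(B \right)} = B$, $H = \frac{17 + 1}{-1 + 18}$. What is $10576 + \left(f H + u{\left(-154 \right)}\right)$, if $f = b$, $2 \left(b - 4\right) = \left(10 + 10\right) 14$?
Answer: $\frac{179766}{17} \approx 10574.0$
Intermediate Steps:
$H = \frac{18}{17} \approx 1.0588$
$b = 144$ ($b = 4 + \frac{\left(10 + 10\right) 14}{2} = 4 + \frac{20 \cdot 14}{2} = 4 + \frac{1}{2} \cdot 280 = 4 + 140 = 144$)
$f = 144$
$10576 + \left(f H + u{\left(-154 \right)}\right) = 10576 + \left(144 \cdot \frac{18}{17} - 154\right) = 10576 + \left(\frac{2592}{17} - 154\right) = 10576 - \frac{26}{17} = \frac{179766}{17}$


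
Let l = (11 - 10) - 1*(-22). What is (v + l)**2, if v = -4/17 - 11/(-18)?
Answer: 51165409/93636 ≈ 546.43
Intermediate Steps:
v = 115/306 (v = -4*1/17 - 11*(-1/18) = -4/17 + 11/18 = 115/306 ≈ 0.37582)
l = 23 (l = 1 + 22 = 23)
(v + l)**2 = (115/306 + 23)**2 = (7153/306)**2 = 51165409/93636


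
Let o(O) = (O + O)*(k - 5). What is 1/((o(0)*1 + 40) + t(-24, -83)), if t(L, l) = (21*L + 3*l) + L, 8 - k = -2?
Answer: -1/737 ≈ -0.0013569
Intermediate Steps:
k = 10 (k = 8 - 1*(-2) = 8 + 2 = 10)
o(O) = 10*O (o(O) = (O + O)*(10 - 5) = (2*O)*5 = 10*O)
t(L, l) = 3*l + 22*L (t(L, l) = (3*l + 21*L) + L = 3*l + 22*L)
1/((o(0)*1 + 40) + t(-24, -83)) = 1/(((10*0)*1 + 40) + (3*(-83) + 22*(-24))) = 1/((0*1 + 40) + (-249 - 528)) = 1/((0 + 40) - 777) = 1/(40 - 777) = 1/(-737) = -1/737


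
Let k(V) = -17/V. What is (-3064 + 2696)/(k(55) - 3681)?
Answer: 2530/25309 ≈ 0.099964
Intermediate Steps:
(-3064 + 2696)/(k(55) - 3681) = (-3064 + 2696)/(-17/55 - 3681) = -368/(-17*1/55 - 3681) = -368/(-17/55 - 3681) = -368/(-202472/55) = -368*(-55/202472) = 2530/25309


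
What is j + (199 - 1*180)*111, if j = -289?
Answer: 1820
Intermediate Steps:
j + (199 - 1*180)*111 = -289 + (199 - 1*180)*111 = -289 + (199 - 180)*111 = -289 + 19*111 = -289 + 2109 = 1820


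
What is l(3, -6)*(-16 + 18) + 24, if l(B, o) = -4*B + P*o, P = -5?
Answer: 60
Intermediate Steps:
l(B, o) = -5*o - 4*B (l(B, o) = -4*B - 5*o = -5*o - 4*B)
l(3, -6)*(-16 + 18) + 24 = (-5*(-6) - 4*3)*(-16 + 18) + 24 = (30 - 12)*2 + 24 = 18*2 + 24 = 36 + 24 = 60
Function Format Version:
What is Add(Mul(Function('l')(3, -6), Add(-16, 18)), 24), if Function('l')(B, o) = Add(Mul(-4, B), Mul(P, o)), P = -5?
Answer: 60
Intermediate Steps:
Function('l')(B, o) = Add(Mul(-5, o), Mul(-4, B)) (Function('l')(B, o) = Add(Mul(-4, B), Mul(-5, o)) = Add(Mul(-5, o), Mul(-4, B)))
Add(Mul(Function('l')(3, -6), Add(-16, 18)), 24) = Add(Mul(Add(Mul(-5, -6), Mul(-4, 3)), Add(-16, 18)), 24) = Add(Mul(Add(30, -12), 2), 24) = Add(Mul(18, 2), 24) = Add(36, 24) = 60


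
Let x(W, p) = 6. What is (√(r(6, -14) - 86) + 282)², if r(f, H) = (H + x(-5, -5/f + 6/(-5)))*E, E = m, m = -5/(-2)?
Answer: (282 + I*√106)² ≈ 79418.0 + 5806.7*I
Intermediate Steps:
m = 5/2 (m = -5*(-½) = 5/2 ≈ 2.5000)
E = 5/2 ≈ 2.5000
r(f, H) = 15 + 5*H/2 (r(f, H) = (H + 6)*(5/2) = (6 + H)*(5/2) = 15 + 5*H/2)
(√(r(6, -14) - 86) + 282)² = (√((15 + (5/2)*(-14)) - 86) + 282)² = (√((15 - 35) - 86) + 282)² = (√(-20 - 86) + 282)² = (√(-106) + 282)² = (I*√106 + 282)² = (282 + I*√106)²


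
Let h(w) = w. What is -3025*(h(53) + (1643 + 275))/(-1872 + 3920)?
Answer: -5962275/2048 ≈ -2911.3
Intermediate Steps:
-3025*(h(53) + (1643 + 275))/(-1872 + 3920) = -3025*(53 + (1643 + 275))/(-1872 + 3920) = -3025/(2048/(53 + 1918)) = -3025/(2048/1971) = -3025/(2048*(1/1971)) = -3025/2048/1971 = -3025*1971/2048 = -5962275/2048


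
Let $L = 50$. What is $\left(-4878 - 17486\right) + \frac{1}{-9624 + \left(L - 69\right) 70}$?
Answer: $- \frac{244975257}{10954} \approx -22364.0$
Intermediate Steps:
$\left(-4878 - 17486\right) + \frac{1}{-9624 + \left(L - 69\right) 70} = \left(-4878 - 17486\right) + \frac{1}{-9624 + \left(50 - 69\right) 70} = -22364 + \frac{1}{-9624 - 1330} = -22364 + \frac{1}{-10954} = -22364 - \frac{1}{10954} = - \frac{244975257}{10954}$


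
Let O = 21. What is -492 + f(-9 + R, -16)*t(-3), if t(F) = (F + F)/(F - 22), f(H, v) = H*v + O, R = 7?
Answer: -11982/25 ≈ -479.28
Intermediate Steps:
f(H, v) = 21 + H*v (f(H, v) = H*v + 21 = 21 + H*v)
t(F) = 2*F/(-22 + F) (t(F) = (2*F)/(-22 + F) = 2*F/(-22 + F))
-492 + f(-9 + R, -16)*t(-3) = -492 + (21 + (-9 + 7)*(-16))*(2*(-3)/(-22 - 3)) = -492 + (21 - 2*(-16))*(2*(-3)/(-25)) = -492 + (21 + 32)*(2*(-3)*(-1/25)) = -492 + 53*(6/25) = -492 + 318/25 = -11982/25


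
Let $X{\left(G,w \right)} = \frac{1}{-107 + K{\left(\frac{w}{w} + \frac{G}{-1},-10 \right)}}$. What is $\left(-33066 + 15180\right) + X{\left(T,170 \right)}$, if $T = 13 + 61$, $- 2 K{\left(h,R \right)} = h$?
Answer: $- \frac{2521928}{141} \approx -17886.0$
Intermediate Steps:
$K{\left(h,R \right)} = - \frac{h}{2}$
$T = 74$
$X{\left(G,w \right)} = \frac{1}{- \frac{215}{2} + \frac{G}{2}}$ ($X{\left(G,w \right)} = \frac{1}{-107 - \frac{\frac{w}{w} + \frac{G}{-1}}{2}} = \frac{1}{-107 - \frac{1 + G \left(-1\right)}{2}} = \frac{1}{-107 - \frac{1 - G}{2}} = \frac{1}{-107 + \left(- \frac{1}{2} + \frac{G}{2}\right)} = \frac{1}{- \frac{215}{2} + \frac{G}{2}}$)
$\left(-33066 + 15180\right) + X{\left(T,170 \right)} = \left(-33066 + 15180\right) + \frac{2}{-215 + 74} = -17886 + \frac{2}{-141} = -17886 + 2 \left(- \frac{1}{141}\right) = -17886 - \frac{2}{141} = - \frac{2521928}{141}$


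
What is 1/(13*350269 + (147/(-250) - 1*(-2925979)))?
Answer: 250/1869868853 ≈ 1.3370e-7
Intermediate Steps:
1/(13*350269 + (147/(-250) - 1*(-2925979))) = 1/(4553497 + (-1/250*147 + 2925979)) = 1/(4553497 + (-147/250 + 2925979)) = 1/(4553497 + 731494603/250) = 1/(1869868853/250) = 250/1869868853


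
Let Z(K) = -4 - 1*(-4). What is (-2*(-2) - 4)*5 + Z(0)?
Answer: 0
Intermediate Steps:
Z(K) = 0 (Z(K) = -4 + 4 = 0)
(-2*(-2) - 4)*5 + Z(0) = (-2*(-2) - 4)*5 + 0 = (4 - 4)*5 + 0 = 0*5 + 0 = 0 + 0 = 0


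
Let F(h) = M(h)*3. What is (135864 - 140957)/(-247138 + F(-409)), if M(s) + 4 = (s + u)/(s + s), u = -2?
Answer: 4166074/202167467 ≈ 0.020607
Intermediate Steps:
M(s) = -4 + (-2 + s)/(2*s) (M(s) = -4 + (s - 2)/(s + s) = -4 + (-2 + s)/((2*s)) = -4 + (-2 + s)*(1/(2*s)) = -4 + (-2 + s)/(2*s))
F(h) = -21/2 - 3/h (F(h) = (-7/2 - 1/h)*3 = -21/2 - 3/h)
(135864 - 140957)/(-247138 + F(-409)) = (135864 - 140957)/(-247138 + (-21/2 - 3/(-409))) = -5093/(-247138 + (-21/2 - 3*(-1/409))) = -5093/(-247138 + (-21/2 + 3/409)) = -5093/(-247138 - 8583/818) = -5093/(-202167467/818) = -5093*(-818/202167467) = 4166074/202167467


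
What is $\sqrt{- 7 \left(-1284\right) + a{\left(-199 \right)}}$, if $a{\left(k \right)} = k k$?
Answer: $\sqrt{48589} \approx 220.43$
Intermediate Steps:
$a{\left(k \right)} = k^{2}$
$\sqrt{- 7 \left(-1284\right) + a{\left(-199 \right)}} = \sqrt{- 7 \left(-1284\right) + \left(-199\right)^{2}} = \sqrt{\left(-1\right) \left(-8988\right) + 39601} = \sqrt{8988 + 39601} = \sqrt{48589}$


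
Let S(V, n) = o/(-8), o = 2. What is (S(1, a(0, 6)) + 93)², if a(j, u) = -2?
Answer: 137641/16 ≈ 8602.6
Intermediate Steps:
S(V, n) = -¼ (S(V, n) = 2/(-8) = 2*(-⅛) = -¼)
(S(1, a(0, 6)) + 93)² = (-¼ + 93)² = (371/4)² = 137641/16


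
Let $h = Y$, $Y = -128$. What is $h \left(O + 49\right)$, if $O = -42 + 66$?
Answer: $-9344$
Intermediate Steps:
$h = -128$
$O = 24$
$h \left(O + 49\right) = - 128 \left(24 + 49\right) = \left(-128\right) 73 = -9344$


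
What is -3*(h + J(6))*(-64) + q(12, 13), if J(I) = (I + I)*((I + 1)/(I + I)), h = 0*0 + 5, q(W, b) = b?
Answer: 2317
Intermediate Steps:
h = 5 (h = 0 + 5 = 5)
J(I) = 1 + I (J(I) = (2*I)*((1 + I)/((2*I))) = (2*I)*((1 + I)*(1/(2*I))) = (2*I)*((1 + I)/(2*I)) = 1 + I)
-3*(h + J(6))*(-64) + q(12, 13) = -3*(5 + (1 + 6))*(-64) + 13 = -3*(5 + 7)*(-64) + 13 = -3*12*(-64) + 13 = -36*(-64) + 13 = 2304 + 13 = 2317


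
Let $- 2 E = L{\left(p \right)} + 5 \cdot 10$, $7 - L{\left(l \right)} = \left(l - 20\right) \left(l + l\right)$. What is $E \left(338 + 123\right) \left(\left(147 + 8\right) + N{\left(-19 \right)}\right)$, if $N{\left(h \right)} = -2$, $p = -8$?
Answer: $\frac{27578403}{2} \approx 1.3789 \cdot 10^{7}$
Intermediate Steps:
$L{\left(l \right)} = 7 - 2 l \left(-20 + l\right)$ ($L{\left(l \right)} = 7 - \left(l - 20\right) \left(l + l\right) = 7 - \left(-20 + l\right) 2 l = 7 - 2 l \left(-20 + l\right)$)
$E = \frac{391}{2}$ ($E = - \frac{\left(7 - 2 \left(-8\right)^{2} + 40 \left(-8\right)\right) + 5 \cdot 10}{2} = - \frac{\left(7 - 128 - 320\right) + 50}{2} = - \frac{-441 + 50}{2} = \left(- \frac{1}{2}\right) \left(-391\right) = \frac{391}{2} \approx 195.5$)
$E \left(338 + 123\right) \left(\left(147 + 8\right) + N{\left(-19 \right)}\right) = \frac{391 \left(338 + 123\right) \left(\left(147 + 8\right) - 2\right)}{2} = \frac{391 \cdot 461 \left(155 - 2\right)}{2} = \frac{391 \cdot 461 \cdot 153}{2} = \frac{391}{2} \cdot 70533 = \frac{27578403}{2}$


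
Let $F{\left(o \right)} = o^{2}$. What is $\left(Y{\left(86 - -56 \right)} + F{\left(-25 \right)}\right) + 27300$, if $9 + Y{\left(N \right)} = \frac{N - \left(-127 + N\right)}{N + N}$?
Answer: $\frac{7928271}{284} \approx 27916.0$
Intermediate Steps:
$Y{\left(N \right)} = -9 + \frac{127}{2 N}$ ($Y{\left(N \right)} = -9 + \frac{N - \left(-127 + N\right)}{N + N} = -9 + \frac{127}{2 N}$)
$\left(Y{\left(86 - -56 \right)} + F{\left(-25 \right)}\right) + 27300 = \left(\left(-9 + \frac{127}{2 \left(86 - -56\right)}\right) + \left(-25\right)^{2}\right) + 27300 = \left(\left(-9 + \frac{127}{2 \left(86 + 56\right)}\right) + 625\right) + 27300 = \left(\left(-9 + \frac{127}{2 \cdot 142}\right) + 625\right) + 27300 = \left(\left(-9 + \frac{127}{2} \cdot \frac{1}{142}\right) + 625\right) + 27300 = \left(\left(-9 + \frac{127}{284}\right) + 625\right) + 27300 = \left(- \frac{2429}{284} + 625\right) + 27300 = \frac{175071}{284} + 27300 = \frac{7928271}{284}$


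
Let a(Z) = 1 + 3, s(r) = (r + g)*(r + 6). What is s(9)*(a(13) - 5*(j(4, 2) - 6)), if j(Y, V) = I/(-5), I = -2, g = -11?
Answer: -960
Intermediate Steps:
j(Y, V) = ⅖ (j(Y, V) = -2/(-5) = -2*(-⅕) = ⅖)
s(r) = (-11 + r)*(6 + r) (s(r) = (r - 11)*(r + 6) = (-11 + r)*(6 + r))
a(Z) = 4
s(9)*(a(13) - 5*(j(4, 2) - 6)) = (-66 + 9² - 5*9)*(4 - 5*(⅖ - 6)) = (-66 + 81 - 45)*(4 - 5*(-28/5)) = -30*(4 + 28) = -30*32 = -960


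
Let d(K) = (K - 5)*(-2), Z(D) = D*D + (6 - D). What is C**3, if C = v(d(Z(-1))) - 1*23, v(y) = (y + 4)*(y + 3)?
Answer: -4913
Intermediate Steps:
Z(D) = 6 + D**2 - D (Z(D) = D**2 + (6 - D) = 6 + D**2 - D)
d(K) = 10 - 2*K (d(K) = (-5 + K)*(-2) = 10 - 2*K)
v(y) = (3 + y)*(4 + y) (v(y) = (4 + y)*(3 + y) = (3 + y)*(4 + y))
C = -17 (C = (12 + (10 - 2*(6 + (-1)**2 - 1*(-1)))**2 + 7*(10 - 2*(6 + (-1)**2 - 1*(-1)))) - 1*23 = (12 + (10 - 2*(6 + 1 + 1))**2 + 7*(10 - 2*(6 + 1 + 1))) - 23 = (12 + (10 - 2*8)**2 + 7*(10 - 2*8)) - 23 = (12 + (10 - 16)**2 + 7*(10 - 16)) - 23 = (12 + (-6)**2 + 7*(-6)) - 23 = (12 + 36 - 42) - 23 = 6 - 23 = -17)
C**3 = (-17)**3 = -4913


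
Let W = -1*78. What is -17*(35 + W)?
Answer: 731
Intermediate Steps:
W = -78
-17*(35 + W) = -17*(35 - 78) = -17*(-43) = 731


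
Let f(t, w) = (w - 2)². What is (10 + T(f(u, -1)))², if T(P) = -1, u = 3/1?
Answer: 81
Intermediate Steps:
u = 3 (u = 3*1 = 3)
f(t, w) = (-2 + w)²
(10 + T(f(u, -1)))² = (10 - 1)² = 9² = 81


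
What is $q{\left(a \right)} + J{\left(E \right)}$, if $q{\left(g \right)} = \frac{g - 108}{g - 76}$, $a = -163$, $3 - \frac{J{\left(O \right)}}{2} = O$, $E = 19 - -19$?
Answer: $- \frac{16459}{239} \approx -68.866$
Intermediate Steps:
$E = 38$ ($E = 19 + 19 = 38$)
$J{\left(O \right)} = 6 - 2 O$
$q{\left(g \right)} = \frac{-108 + g}{-76 + g}$
$q{\left(a \right)} + J{\left(E \right)} = \frac{-108 - 163}{-76 - 163} + \left(6 - 76\right) = \frac{1}{-239} \left(-271\right) + \left(6 - 76\right) = \left(- \frac{1}{239}\right) \left(-271\right) - 70 = \frac{271}{239} - 70 = - \frac{16459}{239}$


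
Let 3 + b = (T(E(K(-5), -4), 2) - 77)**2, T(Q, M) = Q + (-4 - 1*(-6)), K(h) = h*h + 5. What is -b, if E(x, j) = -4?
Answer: -6238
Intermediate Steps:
K(h) = 5 + h**2 (K(h) = h**2 + 5 = 5 + h**2)
T(Q, M) = 2 + Q (T(Q, M) = Q + (-4 + 6) = Q + 2 = 2 + Q)
b = 6238 (b = -3 + ((2 - 4) - 77)**2 = -3 + (-2 - 77)**2 = -3 + (-79)**2 = -3 + 6241 = 6238)
-b = -1*6238 = -6238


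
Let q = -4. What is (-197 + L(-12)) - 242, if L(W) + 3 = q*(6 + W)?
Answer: -418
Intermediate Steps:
L(W) = -27 - 4*W (L(W) = -3 - 4*(6 + W) = -3 + (-24 - 4*W) = -27 - 4*W)
(-197 + L(-12)) - 242 = (-197 + (-27 - 4*(-12))) - 242 = (-197 + (-27 + 48)) - 242 = (-197 + 21) - 242 = -176 - 242 = -418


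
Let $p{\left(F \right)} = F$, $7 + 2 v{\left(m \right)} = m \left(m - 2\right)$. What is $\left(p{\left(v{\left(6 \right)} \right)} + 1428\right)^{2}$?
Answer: $\frac{8254129}{4} \approx 2.0635 \cdot 10^{6}$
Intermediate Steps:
$v{\left(m \right)} = - \frac{7}{2} + \frac{m \left(-2 + m\right)}{2}$ ($v{\left(m \right)} = - \frac{7}{2} + \frac{m \left(m - 2\right)}{2} = - \frac{7}{2} + \frac{m \left(-2 + m\right)}{2}$)
$\left(p{\left(v{\left(6 \right)} \right)} + 1428\right)^{2} = \left(\left(- \frac{7}{2} + \frac{6^{2}}{2} - 6\right) + 1428\right)^{2} = \left(\left(- \frac{7}{2} + \frac{1}{2} \cdot 36 - 6\right) + 1428\right)^{2} = \left(\left(- \frac{7}{2} + 18 - 6\right) + 1428\right)^{2} = \left(\frac{17}{2} + 1428\right)^{2} = \left(\frac{2873}{2}\right)^{2} = \frac{8254129}{4}$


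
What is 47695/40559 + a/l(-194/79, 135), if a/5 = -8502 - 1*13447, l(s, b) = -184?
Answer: 4459923335/7462856 ≈ 597.62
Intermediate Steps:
a = -109745 (a = 5*(-8502 - 1*13447) = 5*(-8502 - 13447) = 5*(-21949) = -109745)
47695/40559 + a/l(-194/79, 135) = 47695/40559 - 109745/(-184) = 47695*(1/40559) - 109745*(-1/184) = 47695/40559 + 109745/184 = 4459923335/7462856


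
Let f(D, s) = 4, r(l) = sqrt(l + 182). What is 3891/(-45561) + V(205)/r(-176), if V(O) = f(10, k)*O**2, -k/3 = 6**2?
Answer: -1297/15187 + 84050*sqrt(6)/3 ≈ 68627.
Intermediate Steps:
r(l) = sqrt(182 + l)
k = -108 (k = -3*6**2 = -3*36 = -108)
V(O) = 4*O**2
3891/(-45561) + V(205)/r(-176) = 3891/(-45561) + (4*205**2)/(sqrt(182 - 176)) = 3891*(-1/45561) + (4*42025)/(sqrt(6)) = -1297/15187 + 168100*(sqrt(6)/6) = -1297/15187 + 84050*sqrt(6)/3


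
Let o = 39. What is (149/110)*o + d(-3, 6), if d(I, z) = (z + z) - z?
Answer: 6471/110 ≈ 58.827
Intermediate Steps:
d(I, z) = z (d(I, z) = 2*z - z = z)
(149/110)*o + d(-3, 6) = (149/110)*39 + 6 = 5811/110 + 6 = 6471/110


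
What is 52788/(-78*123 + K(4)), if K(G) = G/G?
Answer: -996/181 ≈ -5.5028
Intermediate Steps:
K(G) = 1
52788/(-78*123 + K(4)) = 52788/(-78*123 + 1) = 52788/(-9594 + 1) = 52788/(-9593) = 52788*(-1/9593) = -996/181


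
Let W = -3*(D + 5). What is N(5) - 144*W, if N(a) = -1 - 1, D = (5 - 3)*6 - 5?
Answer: 5182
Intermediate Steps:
D = 7 (D = 2*6 - 5 = 12 - 5 = 7)
N(a) = -2
W = -36 (W = -3*(7 + 5) = -3*12 = -36)
N(5) - 144*W = -2 - 144*(-36) = -2 + 5184 = 5182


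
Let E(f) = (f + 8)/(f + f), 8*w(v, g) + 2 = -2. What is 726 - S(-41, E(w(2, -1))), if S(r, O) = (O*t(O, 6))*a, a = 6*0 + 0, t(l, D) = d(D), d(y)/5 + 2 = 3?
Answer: 726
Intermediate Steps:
w(v, g) = -½ (w(v, g) = -¼ + (⅛)*(-2) = -¼ - ¼ = -½)
d(y) = 5 (d(y) = -10 + 5*3 = -10 + 15 = 5)
E(f) = (8 + f)/(2*f) (E(f) = (8 + f)/((2*f)) = (8 + f)*(1/(2*f)) = (8 + f)/(2*f))
t(l, D) = 5
a = 0 (a = 0 + 0 = 0)
S(r, O) = 0 (S(r, O) = (O*5)*0 = (5*O)*0 = 0)
726 - S(-41, E(w(2, -1))) = 726 - 1*0 = 726 + 0 = 726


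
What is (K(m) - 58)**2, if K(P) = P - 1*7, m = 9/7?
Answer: 198916/49 ≈ 4059.5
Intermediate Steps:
m = 9/7 (m = 9*(1/7) = 9/7 ≈ 1.2857)
K(P) = -7 + P (K(P) = P - 7 = -7 + P)
(K(m) - 58)**2 = ((-7 + 9/7) - 58)**2 = (-40/7 - 58)**2 = (-446/7)**2 = 198916/49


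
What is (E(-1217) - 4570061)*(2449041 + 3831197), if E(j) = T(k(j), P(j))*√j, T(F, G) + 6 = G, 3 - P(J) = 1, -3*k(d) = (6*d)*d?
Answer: -28701070754518 - 25120952*I*√1217 ≈ -2.8701e+13 - 8.7636e+8*I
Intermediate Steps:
k(d) = -2*d² (k(d) = -6*d*d/3 = -2*d²)
P(J) = 2 (P(J) = 3 - 1*1 = 3 - 1 = 2)
T(F, G) = -6 + G
E(j) = -4*√j (E(j) = (-6 + 2)*√j = -4*√j)
(E(-1217) - 4570061)*(2449041 + 3831197) = (-4*I*√1217 - 4570061)*(2449041 + 3831197) = (-4*I*√1217 - 4570061)*6280238 = (-4570061 - 4*I*√1217)*6280238 = -28701070754518 - 25120952*I*√1217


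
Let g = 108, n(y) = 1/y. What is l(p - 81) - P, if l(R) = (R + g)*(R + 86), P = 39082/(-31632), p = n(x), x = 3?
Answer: 6975487/47448 ≈ 147.01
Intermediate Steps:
p = ⅓ (p = 1/3 = ⅓ ≈ 0.33333)
P = -19541/15816 (P = 39082*(-1/31632) = -19541/15816 ≈ -1.2355)
l(R) = (86 + R)*(108 + R) (l(R) = (R + 108)*(R + 86) = (108 + R)*(86 + R) = (86 + R)*(108 + R))
l(p - 81) - P = (9288 + (⅓ - 81)² + 194*(⅓ - 81)) - 1*(-19541/15816) = (9288 + (-242/3)² + 194*(-242/3)) + 19541/15816 = (9288 + 58564/9 - 46948/3) + 19541/15816 = 1312/9 + 19541/15816 = 6975487/47448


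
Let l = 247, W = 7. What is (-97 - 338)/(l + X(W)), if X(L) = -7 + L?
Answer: -435/247 ≈ -1.7611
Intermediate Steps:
(-97 - 338)/(l + X(W)) = (-97 - 338)/(247 + (-7 + 7)) = -435/(247 + 0) = -435/247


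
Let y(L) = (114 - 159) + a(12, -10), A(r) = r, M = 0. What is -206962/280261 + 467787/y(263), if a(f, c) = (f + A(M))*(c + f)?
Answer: -43702266203/1961827 ≈ -22276.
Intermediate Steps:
a(f, c) = f*(c + f) (a(f, c) = (f + 0)*(c + f) = f*(c + f))
y(L) = -21 (y(L) = (114 - 159) + 12*(-10 + 12) = -45 + 12*2 = -45 + 24 = -21)
-206962/280261 + 467787/y(263) = -206962/280261 + 467787/(-21) = -206962*1/280261 + 467787*(-1/21) = -206962/280261 - 155929/7 = -43702266203/1961827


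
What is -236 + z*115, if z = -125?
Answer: -14611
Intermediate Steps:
-236 + z*115 = -236 - 125*115 = -236 - 14375 = -14611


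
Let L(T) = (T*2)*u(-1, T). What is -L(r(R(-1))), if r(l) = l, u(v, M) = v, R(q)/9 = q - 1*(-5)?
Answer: 72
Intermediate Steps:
R(q) = 45 + 9*q (R(q) = 9*(q - 1*(-5)) = 9*(q + 5) = 9*(5 + q) = 45 + 9*q)
L(T) = -2*T (L(T) = (T*2)*(-1) = (2*T)*(-1) = -2*T)
-L(r(R(-1))) = -(-2)*(45 + 9*(-1)) = -(-2)*(45 - 9) = -(-2)*36 = -1*(-72) = 72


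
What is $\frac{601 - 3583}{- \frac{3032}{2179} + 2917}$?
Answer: $- \frac{6497778}{6353111} \approx -1.0228$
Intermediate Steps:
$\frac{601 - 3583}{- \frac{3032}{2179} + 2917} = - \frac{2982}{\left(-3032\right) \frac{1}{2179} + 2917} = - \frac{2982}{- \frac{3032}{2179} + 2917} = - \frac{2982}{\frac{6353111}{2179}} = \left(-2982\right) \frac{2179}{6353111} = - \frac{6497778}{6353111}$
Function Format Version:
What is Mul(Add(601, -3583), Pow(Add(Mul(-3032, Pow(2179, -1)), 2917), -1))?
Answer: Rational(-6497778, 6353111) ≈ -1.0228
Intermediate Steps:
Mul(Add(601, -3583), Pow(Add(Mul(-3032, Pow(2179, -1)), 2917), -1)) = Mul(-2982, Pow(Add(Mul(-3032, Rational(1, 2179)), 2917), -1)) = Mul(-2982, Pow(Add(Rational(-3032, 2179), 2917), -1)) = Mul(-2982, Pow(Rational(6353111, 2179), -1)) = Mul(-2982, Rational(2179, 6353111)) = Rational(-6497778, 6353111)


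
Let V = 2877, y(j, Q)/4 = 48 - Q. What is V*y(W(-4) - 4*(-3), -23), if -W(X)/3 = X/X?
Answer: 817068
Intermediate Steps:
W(X) = -3 (W(X) = -3*X/X = -3*1 = -3)
y(j, Q) = 192 - 4*Q (y(j, Q) = 4*(48 - Q) = 192 - 4*Q)
V*y(W(-4) - 4*(-3), -23) = 2877*(192 - 4*(-23)) = 2877*(192 + 92) = 2877*284 = 817068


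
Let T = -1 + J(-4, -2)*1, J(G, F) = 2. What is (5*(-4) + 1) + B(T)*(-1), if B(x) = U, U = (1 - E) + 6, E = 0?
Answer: -26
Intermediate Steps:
T = 1 (T = -1 + 2*1 = -1 + 2 = 1)
U = 7 (U = (1 - 1*0) + 6 = (1 + 0) + 6 = 1 + 6 = 7)
B(x) = 7
(5*(-4) + 1) + B(T)*(-1) = (5*(-4) + 1) + 7*(-1) = (-20 + 1) - 7 = -19 - 7 = -26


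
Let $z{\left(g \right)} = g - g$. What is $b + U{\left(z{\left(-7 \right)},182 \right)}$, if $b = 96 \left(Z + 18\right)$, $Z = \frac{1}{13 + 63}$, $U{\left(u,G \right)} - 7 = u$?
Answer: $\frac{32989}{19} \approx 1736.3$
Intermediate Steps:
$z{\left(g \right)} = 0$
$U{\left(u,G \right)} = 7 + u$
$Z = \frac{1}{76} \approx 0.013158$
$b = \frac{32856}{19}$ ($b = 96 \left(\frac{1}{76} + 18\right) = 96 \cdot \frac{1369}{76} = \frac{32856}{19} \approx 1729.3$)
$b + U{\left(z{\left(-7 \right)},182 \right)} = \frac{32856}{19} + \left(7 + 0\right) = \frac{32856}{19} + 7 = \frac{32989}{19}$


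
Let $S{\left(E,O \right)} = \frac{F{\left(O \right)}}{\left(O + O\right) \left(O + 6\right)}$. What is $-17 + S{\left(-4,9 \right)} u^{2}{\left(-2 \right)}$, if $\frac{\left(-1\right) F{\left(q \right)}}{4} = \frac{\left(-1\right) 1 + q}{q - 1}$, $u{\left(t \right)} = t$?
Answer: $- \frac{2303}{135} \approx -17.059$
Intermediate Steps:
$F{\left(q \right)} = -4$ ($F{\left(q \right)} = - 4 \frac{\left(-1\right) 1 + q}{q - 1} = - 4 \frac{-1 + q}{-1 + q} = \left(-4\right) 1 = -4$)
$S{\left(E,O \right)} = - \frac{2}{O \left(6 + O\right)}$ ($S{\left(E,O \right)} = - \frac{4}{\left(O + O\right) \left(O + 6\right)} = - \frac{4}{2 O \left(6 + O\right)} = - 4 \frac{1}{2 O \left(6 + O\right)} = - \frac{2}{O \left(6 + O\right)}$)
$-17 + S{\left(-4,9 \right)} u^{2}{\left(-2 \right)} = -17 + - \frac{2}{9 \left(6 + 9\right)} \left(-2\right)^{2} = -17 + \left(-2\right) \frac{1}{9} \cdot \frac{1}{15} \cdot 4 = -17 - \frac{8}{135} = - \frac{2303}{135}$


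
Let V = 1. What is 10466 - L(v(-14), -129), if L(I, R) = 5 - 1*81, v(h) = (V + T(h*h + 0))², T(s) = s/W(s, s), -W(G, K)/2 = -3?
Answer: 10542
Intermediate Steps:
W(G, K) = 6 (W(G, K) = -2*(-3) = 6)
T(s) = s/6
v(h) = (1 + h²/6)² (v(h) = (1 + (h*h + 0)/6)² = (1 + (h² + 0)/6)² = (1 + h²/6)²)
L(I, R) = -76 (L(I, R) = 5 - 81 = -76)
10466 - L(v(-14), -129) = 10466 - 1*(-76) = 10466 + 76 = 10542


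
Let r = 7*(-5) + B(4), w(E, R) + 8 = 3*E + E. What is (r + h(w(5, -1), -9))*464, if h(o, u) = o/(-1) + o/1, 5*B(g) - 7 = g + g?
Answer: -14848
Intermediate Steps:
B(g) = 7/5 + 2*g/5 (B(g) = 7/5 + (g + g)/5 = 7/5 + (2*g)/5 = 7/5 + 2*g/5)
w(E, R) = -8 + 4*E (w(E, R) = -8 + (3*E + E) = -8 + 4*E)
h(o, u) = 0 (h(o, u) = o*(-1) + o*1 = -o + o = 0)
r = -32 (r = 7*(-5) + (7/5 + (⅖)*4) = -35 + (7/5 + 8/5) = -35 + 3 = -32)
(r + h(w(5, -1), -9))*464 = (-32 + 0)*464 = -32*464 = -14848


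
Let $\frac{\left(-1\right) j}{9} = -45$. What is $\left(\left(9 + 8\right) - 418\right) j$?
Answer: $-162405$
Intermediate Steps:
$j = 405$ ($j = \left(-9\right) \left(-45\right) = 405$)
$\left(\left(9 + 8\right) - 418\right) j = \left(\left(9 + 8\right) - 418\right) 405 = \left(17 - 418\right) 405 = \left(-401\right) 405 = -162405$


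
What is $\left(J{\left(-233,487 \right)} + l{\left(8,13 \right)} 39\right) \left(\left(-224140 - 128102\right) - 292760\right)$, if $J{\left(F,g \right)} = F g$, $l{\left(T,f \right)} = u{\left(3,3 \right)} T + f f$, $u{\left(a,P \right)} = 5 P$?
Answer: $65919204400$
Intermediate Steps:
$l{\left(T,f \right)} = f^{2} + 15 T$ ($l{\left(T,f \right)} = 5 \cdot 3 T + f f = 15 T + f^{2} = f^{2} + 15 T$)
$\left(J{\left(-233,487 \right)} + l{\left(8,13 \right)} 39\right) \left(\left(-224140 - 128102\right) - 292760\right) = \left(\left(-233\right) 487 + \left(13^{2} + 15 \cdot 8\right) 39\right) \left(\left(-224140 - 128102\right) - 292760\right) = \left(-113471 + \left(169 + 120\right) 39\right) \left(-352242 - 292760\right) = \left(-113471 + 289 \cdot 39\right) \left(-645002\right) = \left(-113471 + 11271\right) \left(-645002\right) = \left(-102200\right) \left(-645002\right) = 65919204400$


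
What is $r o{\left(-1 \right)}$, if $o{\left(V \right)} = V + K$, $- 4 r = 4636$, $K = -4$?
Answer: $5795$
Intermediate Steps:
$r = -1159$ ($r = \left(- \frac{1}{4}\right) 4636 = -1159$)
$o{\left(V \right)} = -4 + V$ ($o{\left(V \right)} = V - 4 = -4 + V$)
$r o{\left(-1 \right)} = - 1159 \left(-4 - 1\right) = \left(-1159\right) \left(-5\right) = 5795$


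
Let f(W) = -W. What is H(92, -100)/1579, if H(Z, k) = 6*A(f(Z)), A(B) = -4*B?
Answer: 2208/1579 ≈ 1.3984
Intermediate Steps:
H(Z, k) = 24*Z (H(Z, k) = 6*(-(-4)*Z) = 6*(4*Z) = 24*Z)
H(92, -100)/1579 = (24*92)/1579 = 2208*(1/1579) = 2208/1579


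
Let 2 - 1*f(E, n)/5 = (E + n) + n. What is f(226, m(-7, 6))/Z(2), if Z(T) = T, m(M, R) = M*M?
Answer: -805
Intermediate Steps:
m(M, R) = M²
f(E, n) = 10 - 10*n - 5*E (f(E, n) = 10 - 5*((E + n) + n) = 10 - 5*(E + 2*n) = 10 + (-10*n - 5*E) = 10 - 10*n - 5*E)
f(226, m(-7, 6))/Z(2) = (10 - 10*(-7)² - 5*226)/2 = (10 - 10*49 - 1130)*(½) = (10 - 490 - 1130)*(½) = -1610*½ = -805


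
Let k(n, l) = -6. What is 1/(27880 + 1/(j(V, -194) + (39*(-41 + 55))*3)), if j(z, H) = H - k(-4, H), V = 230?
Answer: 1450/40426001 ≈ 3.5868e-5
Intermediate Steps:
j(z, H) = 6 + H (j(z, H) = H - 1*(-6) = H + 6 = 6 + H)
1/(27880 + 1/(j(V, -194) + (39*(-41 + 55))*3)) = 1/(27880 + 1/((6 - 194) + (39*(-41 + 55))*3)) = 1/(27880 + 1/(-188 + (39*14)*3)) = 1/(27880 + 1/(-188 + 546*3)) = 1/(27880 + 1/(-188 + 1638)) = 1/(27880 + 1/1450) = 1/(40426001/1450) = 1450/40426001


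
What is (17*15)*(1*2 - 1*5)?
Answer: -765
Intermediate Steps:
(17*15)*(1*2 - 1*5) = 255*(2 - 5) = 255*(-3) = -765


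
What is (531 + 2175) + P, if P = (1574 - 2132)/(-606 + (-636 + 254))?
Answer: 1337043/494 ≈ 2706.6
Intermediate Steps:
P = 279/494 (P = -558/(-606 - 382) = -558/(-988) = -558*(-1/988) = 279/494 ≈ 0.56478)
(531 + 2175) + P = (531 + 2175) + 279/494 = 2706 + 279/494 = 1337043/494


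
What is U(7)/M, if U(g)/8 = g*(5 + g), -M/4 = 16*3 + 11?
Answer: -168/59 ≈ -2.8475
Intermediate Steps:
M = -236 (M = -4*(16*3 + 11) = -4*(48 + 11) = -4*59 = -236)
U(g) = 8*g*(5 + g) (U(g) = 8*(g*(5 + g)) = 8*g*(5 + g))
U(7)/M = (8*7*(5 + 7))/(-236) = (8*7*12)*(-1/236) = 672*(-1/236) = -168/59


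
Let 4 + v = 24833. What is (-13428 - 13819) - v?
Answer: -52076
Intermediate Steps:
v = 24829 (v = -4 + 24833 = 24829)
(-13428 - 13819) - v = (-13428 - 13819) - 1*24829 = -27247 - 24829 = -52076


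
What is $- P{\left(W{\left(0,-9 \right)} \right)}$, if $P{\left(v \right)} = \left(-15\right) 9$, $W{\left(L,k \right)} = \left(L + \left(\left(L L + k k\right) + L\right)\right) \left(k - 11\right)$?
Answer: $135$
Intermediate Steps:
$W{\left(L,k \right)} = \left(-11 + k\right) \left(L^{2} + k^{2} + 2 L\right)$ ($W{\left(L,k \right)} = \left(L + \left(\left(L^{2} + k^{2}\right) + L\right)\right) \left(-11 + k\right) = \left(L + \left(L + L^{2} + k^{2}\right)\right) \left(-11 + k\right) = \left(L^{2} + k^{2} + 2 L\right) \left(-11 + k\right) = \left(-11 + k\right) \left(L^{2} + k^{2} + 2 L\right)$)
$P{\left(v \right)} = -135$
$- P{\left(W{\left(0,-9 \right)} \right)} = \left(-1\right) \left(-135\right) = 135$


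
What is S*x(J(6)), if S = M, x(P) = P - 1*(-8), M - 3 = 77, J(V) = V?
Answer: 1120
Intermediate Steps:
M = 80 (M = 3 + 77 = 80)
x(P) = 8 + P (x(P) = P + 8 = 8 + P)
S = 80
S*x(J(6)) = 80*(8 + 6) = 80*14 = 1120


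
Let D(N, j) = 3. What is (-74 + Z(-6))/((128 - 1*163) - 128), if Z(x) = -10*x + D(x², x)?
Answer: 11/163 ≈ 0.067485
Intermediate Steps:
Z(x) = 3 - 10*x (Z(x) = -10*x + 3 = 3 - 10*x)
(-74 + Z(-6))/((128 - 1*163) - 128) = (-74 + (3 - 10*(-6)))/((128 - 1*163) - 128) = (-74 + (3 + 60))/((128 - 163) - 128) = (-74 + 63)/(-35 - 128) = -11/(-163) = -11*(-1/163) = 11/163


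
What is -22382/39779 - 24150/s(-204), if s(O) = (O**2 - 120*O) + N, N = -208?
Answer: -1217684033/1310479376 ≈ -0.92919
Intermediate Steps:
s(O) = -208 + O**2 - 120*O (s(O) = (O**2 - 120*O) - 208 = -208 + O**2 - 120*O)
-22382/39779 - 24150/s(-204) = -22382/39779 - 24150/(-208 + (-204)**2 - 120*(-204)) = -22382*1/39779 - 24150/(-208 + 41616 + 24480) = -22382/39779 - 24150/65888 = -22382/39779 - 24150*1/65888 = -22382/39779 - 12075/32944 = -1217684033/1310479376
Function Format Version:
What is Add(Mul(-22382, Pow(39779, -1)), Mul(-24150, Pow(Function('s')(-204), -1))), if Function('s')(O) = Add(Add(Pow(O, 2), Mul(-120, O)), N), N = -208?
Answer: Rational(-1217684033, 1310479376) ≈ -0.92919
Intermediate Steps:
Function('s')(O) = Add(-208, Pow(O, 2), Mul(-120, O)) (Function('s')(O) = Add(Add(Pow(O, 2), Mul(-120, O)), -208) = Add(-208, Pow(O, 2), Mul(-120, O)))
Add(Mul(-22382, Pow(39779, -1)), Mul(-24150, Pow(Function('s')(-204), -1))) = Add(Mul(-22382, Pow(39779, -1)), Mul(-24150, Pow(Add(-208, Pow(-204, 2), Mul(-120, -204)), -1))) = Add(Mul(-22382, Rational(1, 39779)), Mul(-24150, Pow(Add(-208, 41616, 24480), -1))) = Add(Rational(-22382, 39779), Mul(-24150, Pow(65888, -1))) = Add(Rational(-22382, 39779), Mul(-24150, Rational(1, 65888))) = Add(Rational(-22382, 39779), Rational(-12075, 32944)) = Rational(-1217684033, 1310479376)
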